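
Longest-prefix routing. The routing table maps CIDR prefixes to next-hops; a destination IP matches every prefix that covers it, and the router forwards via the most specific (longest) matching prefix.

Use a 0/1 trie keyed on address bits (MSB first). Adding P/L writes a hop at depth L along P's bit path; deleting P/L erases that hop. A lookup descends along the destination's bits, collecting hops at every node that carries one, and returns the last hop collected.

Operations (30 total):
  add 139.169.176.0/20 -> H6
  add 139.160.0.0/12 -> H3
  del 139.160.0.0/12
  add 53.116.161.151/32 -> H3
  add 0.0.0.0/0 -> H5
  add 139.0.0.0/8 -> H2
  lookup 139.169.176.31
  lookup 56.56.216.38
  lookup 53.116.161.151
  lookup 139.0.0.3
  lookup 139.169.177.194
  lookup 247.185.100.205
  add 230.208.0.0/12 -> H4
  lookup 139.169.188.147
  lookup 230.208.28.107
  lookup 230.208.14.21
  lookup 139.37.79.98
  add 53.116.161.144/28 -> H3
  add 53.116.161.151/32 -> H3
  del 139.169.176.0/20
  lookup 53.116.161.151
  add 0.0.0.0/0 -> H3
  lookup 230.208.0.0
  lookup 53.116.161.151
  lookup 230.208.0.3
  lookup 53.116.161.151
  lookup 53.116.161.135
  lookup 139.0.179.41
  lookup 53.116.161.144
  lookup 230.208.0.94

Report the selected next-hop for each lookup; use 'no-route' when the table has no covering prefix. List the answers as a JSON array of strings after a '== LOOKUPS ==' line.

Apply in order:
  add 139.169.176.0/20 -> H6 at depth 20
  add 139.160.0.0/12 -> H3 at depth 12
  - 139.160.0.0/12 clear@12
  add 53.116.161.151/32 -> H3 at depth 32
  add 0.0.0.0/0 -> H5 at depth 0
  add 139.0.0.0/8 -> H2 at depth 8
  Q 139.169.176.31: descend 10001011101010011011 ; hops seen [H5,H2,H6] ; pick H6
  Q 56.56.216.38: descend 0011 ; hops seen [H5] ; pick H5
  Q 53.116.161.151: descend 00110101011101001010000110010111 ; hops seen [H5,H3] ; pick H3
  Q 139.0.0.3: descend 10001011 ; hops seen [H5,H2] ; pick H2
  Q 139.169.177.194: descend 10001011101010011011 ; hops seen [H5,H2,H6] ; pick H6
  Q 247.185.100.205: descend 1 ; hops seen [H5] ; pick H5
  add 230.208.0.0/12 -> H4 at depth 12
  Q 139.169.188.147: descend 10001011101010011011 ; hops seen [H5,H2,H6] ; pick H6
  Q 230.208.28.107: descend 111001101101 ; hops seen [H5,H4] ; pick H4
  Q 230.208.14.21: descend 111001101101 ; hops seen [H5,H4] ; pick H4
  Q 139.37.79.98: descend 10001011 ; hops seen [H5,H2] ; pick H2
  add 53.116.161.144/28 -> H3 at depth 28
  add 53.116.161.151/32 -> H3 at depth 32
  - 139.169.176.0/20 clear@20
  Q 53.116.161.151: descend 00110101011101001010000110010111 ; hops seen [H5,H3,H3] ; pick H3
  add 0.0.0.0/0 -> H3 at depth 0
  Q 230.208.0.0: descend 111001101101 ; hops seen [H3,H4] ; pick H4
  Q 53.116.161.151: descend 00110101011101001010000110010111 ; hops seen [H3,H3,H3] ; pick H3
  Q 230.208.0.3: descend 111001101101 ; hops seen [H3,H4] ; pick H4
  Q 53.116.161.151: descend 00110101011101001010000110010111 ; hops seen [H3,H3,H3] ; pick H3
  Q 53.116.161.135: descend 001101010111010010100001100 ; hops seen [H3] ; pick H3
  Q 139.0.179.41: descend 10001011 ; hops seen [H3,H2] ; pick H2
  Q 53.116.161.144: descend 00110101011101001010000110010 ; hops seen [H3,H3] ; pick H3
  Q 230.208.0.94: descend 111001101101 ; hops seen [H3,H4] ; pick H4

== LOOKUPS ==
["H6","H5","H3","H2","H6","H5","H6","H4","H4","H2","H3","H4","H3","H4","H3","H3","H2","H3","H4"]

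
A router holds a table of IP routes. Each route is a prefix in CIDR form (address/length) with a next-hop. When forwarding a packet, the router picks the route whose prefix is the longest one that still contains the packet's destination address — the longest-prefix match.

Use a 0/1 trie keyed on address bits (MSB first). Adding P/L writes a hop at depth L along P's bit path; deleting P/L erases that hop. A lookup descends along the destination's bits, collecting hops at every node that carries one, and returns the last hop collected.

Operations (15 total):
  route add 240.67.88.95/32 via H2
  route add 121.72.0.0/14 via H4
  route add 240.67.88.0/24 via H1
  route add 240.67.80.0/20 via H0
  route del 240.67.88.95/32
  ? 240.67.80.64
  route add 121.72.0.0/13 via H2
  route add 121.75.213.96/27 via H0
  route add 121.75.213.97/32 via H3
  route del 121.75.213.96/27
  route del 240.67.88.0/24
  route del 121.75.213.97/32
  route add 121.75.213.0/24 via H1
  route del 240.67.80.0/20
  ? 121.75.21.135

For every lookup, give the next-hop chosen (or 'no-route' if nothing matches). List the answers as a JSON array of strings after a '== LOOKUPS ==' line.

Process each operation:
  add 240.67.88.95/32 -> H2 at depth 32
  add 121.72.0.0/14 -> H4 at depth 14
  add 240.67.88.0/24 -> H1 at depth 24
  add 240.67.80.0/20 -> H0 at depth 20
  del 240.67.88.95/32 (clear depth 32)
  ? 240.67.80.64  path d0:-→d1:-→d2:-→d3:-→d4:-→d5:-→d6:-→d7:-→d8:-→d9:-→d10:-→d11:-→d12:-→d13:-→d14:-→d15:-→d16:-→d17:-→d18:-→d19:-→d20:H0  best=H0
  add 121.72.0.0/13 -> H2 at depth 13
  add 121.75.213.96/27 -> H0 at depth 27
  add 121.75.213.97/32 -> H3 at depth 32
  del 121.75.213.96/27 (clear depth 27)
  del 240.67.88.0/24 (clear depth 24)
  del 121.75.213.97/32 (clear depth 32)
  add 121.75.213.0/24 -> H1 at depth 24
  del 240.67.80.0/20 (clear depth 20)
  ? 121.75.21.135  path d0:-→d1:-→d2:-→d3:-→d4:-→d5:-→d6:-→d7:-→d8:-→d9:-→d10:-→d11:-→d12:-→d13:H2→d14:H4→d15:-→d16:-  best=H4

== LOOKUPS ==
["H0","H4"]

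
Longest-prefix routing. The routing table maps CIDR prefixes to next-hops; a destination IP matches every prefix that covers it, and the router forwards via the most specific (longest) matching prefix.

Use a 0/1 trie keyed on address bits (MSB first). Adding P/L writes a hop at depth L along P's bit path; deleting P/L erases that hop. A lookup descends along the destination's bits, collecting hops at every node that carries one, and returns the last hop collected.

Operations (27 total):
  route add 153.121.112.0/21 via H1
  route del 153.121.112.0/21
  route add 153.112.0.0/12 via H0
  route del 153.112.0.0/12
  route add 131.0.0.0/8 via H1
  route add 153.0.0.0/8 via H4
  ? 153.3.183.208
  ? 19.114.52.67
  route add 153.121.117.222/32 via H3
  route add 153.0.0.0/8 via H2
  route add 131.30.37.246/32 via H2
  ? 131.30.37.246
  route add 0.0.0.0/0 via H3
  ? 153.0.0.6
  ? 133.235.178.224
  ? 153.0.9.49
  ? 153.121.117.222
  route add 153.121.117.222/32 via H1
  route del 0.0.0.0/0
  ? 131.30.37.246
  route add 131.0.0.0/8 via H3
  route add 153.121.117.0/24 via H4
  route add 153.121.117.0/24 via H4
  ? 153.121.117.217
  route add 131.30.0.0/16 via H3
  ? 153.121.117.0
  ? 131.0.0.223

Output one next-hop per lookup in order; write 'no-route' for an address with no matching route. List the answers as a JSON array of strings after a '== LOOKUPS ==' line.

Trace:
  add 153.121.112.0/21 -> H1 at depth 21
  - 153.121.112.0/21 clear@21
  add 153.112.0.0/12 -> H0 at depth 12
  - 153.112.0.0/12 clear@12
  add 131.0.0.0/8 -> H1 at depth 8
  add 153.0.0.0/8 -> H4 at depth 8
  Q 153.3.183.208: descend 100110010 ; hops seen [H4] ; pick H4
  Q 19.114.52.67: descend ε ; hops seen [∅] ; pick no-route
  add 153.121.117.222/32 -> H3 at depth 32
  add 153.0.0.0/8 -> H2 at depth 8
  add 131.30.37.246/32 -> H2 at depth 32
  Q 131.30.37.246: descend 10000011000111100010010111110110 ; hops seen [H1,H2] ; pick H2
  add 0.0.0.0/0 -> H3 at depth 0
  Q 153.0.0.6: descend 100110010 ; hops seen [H3,H2] ; pick H2
  Q 133.235.178.224: descend 10000 ; hops seen [H3] ; pick H3
  Q 153.0.9.49: descend 100110010 ; hops seen [H3,H2] ; pick H2
  Q 153.121.117.222: descend 10011001011110010111010111011110 ; hops seen [H3,H2,H3] ; pick H3
  add 153.121.117.222/32 -> H1 at depth 32
  - 0.0.0.0/0 clear@0
  Q 131.30.37.246: descend 10000011000111100010010111110110 ; hops seen [H1,H2] ; pick H2
  add 131.0.0.0/8 -> H3 at depth 8
  add 153.121.117.0/24 -> H4 at depth 24
  add 153.121.117.0/24 -> H4 at depth 24
  Q 153.121.117.217: descend 10011001011110010111010111011 ; hops seen [H2,H4] ; pick H4
  add 131.30.0.0/16 -> H3 at depth 16
  Q 153.121.117.0: descend 100110010111100101110101 ; hops seen [H2,H4] ; pick H4
  Q 131.0.0.223: descend 10000011000 ; hops seen [H3] ; pick H3

== LOOKUPS ==
["H4","no-route","H2","H2","H3","H2","H3","H2","H4","H4","H3"]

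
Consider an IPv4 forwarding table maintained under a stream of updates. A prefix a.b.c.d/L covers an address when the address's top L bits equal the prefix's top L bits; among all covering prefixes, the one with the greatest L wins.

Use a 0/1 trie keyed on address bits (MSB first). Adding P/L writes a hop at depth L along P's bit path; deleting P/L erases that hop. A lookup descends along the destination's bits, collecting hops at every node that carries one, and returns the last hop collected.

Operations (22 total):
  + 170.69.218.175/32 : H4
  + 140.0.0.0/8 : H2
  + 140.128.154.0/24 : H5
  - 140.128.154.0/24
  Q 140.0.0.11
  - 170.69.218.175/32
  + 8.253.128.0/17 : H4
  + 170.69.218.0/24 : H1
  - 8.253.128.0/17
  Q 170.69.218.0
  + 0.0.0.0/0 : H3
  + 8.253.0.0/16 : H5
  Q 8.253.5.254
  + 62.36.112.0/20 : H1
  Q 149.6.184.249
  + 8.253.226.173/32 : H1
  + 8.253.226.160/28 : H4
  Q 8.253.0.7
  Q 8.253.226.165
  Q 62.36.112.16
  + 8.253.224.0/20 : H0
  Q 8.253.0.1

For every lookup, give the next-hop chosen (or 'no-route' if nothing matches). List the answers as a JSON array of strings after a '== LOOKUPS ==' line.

Process each operation:
  + 170.69.218.175/32 (H4) depth=32
  + 140.0.0.0/8 (H2) depth=8
  + 140.128.154.0/24 (H5) depth=24
  - 140.128.154.0/24 clear@24
  Q 140.0.0.11: descend 10001100 ; hops seen [H2] ; pick H2
  - 170.69.218.175/32 clear@32
  + 8.253.128.0/17 (H4) depth=17
  + 170.69.218.0/24 (H1) depth=24
  - 8.253.128.0/17 clear@17
  Q 170.69.218.0: descend 101010100100010111011010 ; hops seen [H1] ; pick H1
  + 0.0.0.0/0 (H3) depth=0
  + 8.253.0.0/16 (H5) depth=16
  Q 8.253.5.254: descend 0000100011111101 ; hops seen [H3,H5] ; pick H5
  + 62.36.112.0/20 (H1) depth=20
  Q 149.6.184.249: descend 100 ; hops seen [H3] ; pick H3
  + 8.253.226.173/32 (H1) depth=32
  + 8.253.226.160/28 (H4) depth=28
  Q 8.253.0.7: descend 0000100011111101 ; hops seen [H3,H5] ; pick H5
  Q 8.253.226.165: descend 0000100011111101111000101010 ; hops seen [H3,H5,H4] ; pick H4
  Q 62.36.112.16: descend 00111110001001000111 ; hops seen [H3,H1] ; pick H1
  + 8.253.224.0/20 (H0) depth=20
  Q 8.253.0.1: descend 0000100011111101 ; hops seen [H3,H5] ; pick H5

== LOOKUPS ==
["H2","H1","H5","H3","H5","H4","H1","H5"]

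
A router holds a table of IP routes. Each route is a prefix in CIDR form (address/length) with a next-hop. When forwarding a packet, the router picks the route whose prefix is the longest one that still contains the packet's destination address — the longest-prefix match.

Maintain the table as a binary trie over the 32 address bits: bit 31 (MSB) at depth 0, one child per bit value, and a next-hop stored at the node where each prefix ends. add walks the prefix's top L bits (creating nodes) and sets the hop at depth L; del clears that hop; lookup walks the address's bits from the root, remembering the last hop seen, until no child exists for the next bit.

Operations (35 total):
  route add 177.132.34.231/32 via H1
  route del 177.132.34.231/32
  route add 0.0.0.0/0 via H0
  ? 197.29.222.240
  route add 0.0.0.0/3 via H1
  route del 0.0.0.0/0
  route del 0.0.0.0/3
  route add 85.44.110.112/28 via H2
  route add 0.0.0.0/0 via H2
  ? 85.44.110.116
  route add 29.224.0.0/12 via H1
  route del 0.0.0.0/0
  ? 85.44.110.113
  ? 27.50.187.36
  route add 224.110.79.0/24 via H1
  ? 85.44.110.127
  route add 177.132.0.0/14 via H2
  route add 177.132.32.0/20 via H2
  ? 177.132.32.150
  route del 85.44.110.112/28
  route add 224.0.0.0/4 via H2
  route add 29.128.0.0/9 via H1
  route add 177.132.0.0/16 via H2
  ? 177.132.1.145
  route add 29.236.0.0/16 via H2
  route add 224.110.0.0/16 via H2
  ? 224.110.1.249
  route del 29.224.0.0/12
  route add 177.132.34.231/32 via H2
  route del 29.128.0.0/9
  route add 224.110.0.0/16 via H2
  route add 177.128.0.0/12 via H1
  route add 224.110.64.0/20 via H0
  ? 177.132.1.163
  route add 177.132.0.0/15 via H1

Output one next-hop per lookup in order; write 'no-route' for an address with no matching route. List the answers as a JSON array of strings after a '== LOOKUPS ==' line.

Process each operation:
  + 177.132.34.231/32 (H1) depth=32
  - 177.132.34.231/32 clear@32
  + 0.0.0.0/0 (H0) depth=0
  ? 197.29.222.240  path d0:H0→d1:-  best=H0
  + 0.0.0.0/3 (H1) depth=3
  - 0.0.0.0/0 clear@0
  - 0.0.0.0/3 clear@3
  + 85.44.110.112/28 (H2) depth=28
  + 0.0.0.0/0 (H2) depth=0
  ? 85.44.110.116  path d0:H2→d1:-→d2:-→d3:-→d4:-→d5:-→d6:-→d7:-→d8:-→d9:-→d10:-→d11:-→d12:-→d13:-→d14:-→d15:-→d16:-→d17:-→d18:-→d19:-→d20:-→d21:-→d22:-→d23:-→d24:-→d25:-→d26:-→d27:-→d28:H2  best=H2
  + 29.224.0.0/12 (H1) depth=12
  - 0.0.0.0/0 clear@0
  ? 85.44.110.113  path d0:-→d1:-→d2:-→d3:-→d4:-→d5:-→d6:-→d7:-→d8:-→d9:-→d10:-→d11:-→d12:-→d13:-→d14:-→d15:-→d16:-→d17:-→d18:-→d19:-→d20:-→d21:-→d22:-→d23:-→d24:-→d25:-→d26:-→d27:-→d28:H2  best=H2
  ? 27.50.187.36  path d0:-→d1:-→d2:-→d3:-→d4:-→d5:-  best=no-route
  + 224.110.79.0/24 (H1) depth=24
  ? 85.44.110.127  path d0:-→d1:-→d2:-→d3:-→d4:-→d5:-→d6:-→d7:-→d8:-→d9:-→d10:-→d11:-→d12:-→d13:-→d14:-→d15:-→d16:-→d17:-→d18:-→d19:-→d20:-→d21:-→d22:-→d23:-→d24:-→d25:-→d26:-→d27:-→d28:H2  best=H2
  + 177.132.0.0/14 (H2) depth=14
  + 177.132.32.0/20 (H2) depth=20
  ? 177.132.32.150  path d0:-→d1:-→d2:-→d3:-→d4:-→d5:-→d6:-→d7:-→d8:-→d9:-→d10:-→d11:-→d12:-→d13:-→d14:H2→d15:-→d16:-→d17:-→d18:-→d19:-→d20:H2→d21:-→d22:-  best=H2
  - 85.44.110.112/28 clear@28
  + 224.0.0.0/4 (H2) depth=4
  + 29.128.0.0/9 (H1) depth=9
  + 177.132.0.0/16 (H2) depth=16
  ? 177.132.1.145  path d0:-→d1:-→d2:-→d3:-→d4:-→d5:-→d6:-→d7:-→d8:-→d9:-→d10:-→d11:-→d12:-→d13:-→d14:H2→d15:-→d16:H2→d17:-→d18:-  best=H2
  + 29.236.0.0/16 (H2) depth=16
  + 224.110.0.0/16 (H2) depth=16
  ? 224.110.1.249  path d0:-→d1:-→d2:-→d3:-→d4:H2→d5:-→d6:-→d7:-→d8:-→d9:-→d10:-→d11:-→d12:-→d13:-→d14:-→d15:-→d16:H2→d17:-  best=H2
  - 29.224.0.0/12 clear@12
  + 177.132.34.231/32 (H2) depth=32
  - 29.128.0.0/9 clear@9
  + 224.110.0.0/16 (H2) depth=16
  + 177.128.0.0/12 (H1) depth=12
  + 224.110.64.0/20 (H0) depth=20
  ? 177.132.1.163  path d0:-→d1:-→d2:-→d3:-→d4:-→d5:-→d6:-→d7:-→d8:-→d9:-→d10:-→d11:-→d12:H1→d13:-→d14:H2→d15:-→d16:H2→d17:-→d18:-  best=H2
  + 177.132.0.0/15 (H1) depth=15

== LOOKUPS ==
["H0","H2","H2","no-route","H2","H2","H2","H2","H2"]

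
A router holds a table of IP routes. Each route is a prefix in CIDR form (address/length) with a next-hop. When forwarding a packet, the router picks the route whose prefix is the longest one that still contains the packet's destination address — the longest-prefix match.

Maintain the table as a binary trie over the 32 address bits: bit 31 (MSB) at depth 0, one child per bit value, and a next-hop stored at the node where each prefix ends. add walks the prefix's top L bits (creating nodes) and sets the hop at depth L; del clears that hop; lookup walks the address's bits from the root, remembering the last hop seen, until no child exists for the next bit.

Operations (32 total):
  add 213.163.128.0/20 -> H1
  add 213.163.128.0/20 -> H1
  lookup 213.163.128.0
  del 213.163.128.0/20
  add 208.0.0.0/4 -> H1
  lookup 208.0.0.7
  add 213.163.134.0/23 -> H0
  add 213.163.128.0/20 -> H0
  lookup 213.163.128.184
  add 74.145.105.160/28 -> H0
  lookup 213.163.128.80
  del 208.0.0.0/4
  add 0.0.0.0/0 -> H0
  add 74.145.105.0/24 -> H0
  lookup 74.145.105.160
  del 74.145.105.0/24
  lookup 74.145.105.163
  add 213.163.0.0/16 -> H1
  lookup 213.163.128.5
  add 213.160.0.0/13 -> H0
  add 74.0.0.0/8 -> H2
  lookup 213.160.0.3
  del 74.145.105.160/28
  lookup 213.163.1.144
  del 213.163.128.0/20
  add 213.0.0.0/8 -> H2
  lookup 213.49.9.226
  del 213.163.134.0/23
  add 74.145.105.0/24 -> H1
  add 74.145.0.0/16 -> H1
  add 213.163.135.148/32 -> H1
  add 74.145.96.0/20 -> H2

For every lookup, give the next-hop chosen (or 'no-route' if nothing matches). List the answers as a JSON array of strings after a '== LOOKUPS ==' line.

Apply in order:
  add 213.163.128.0/20 -> H1 at depth 20
  add 213.163.128.0/20 -> H1 at depth 20
  Q 213.163.128.0: descend 11010101101000111000 ; hops seen [H1] ; pick H1
  - 213.163.128.0/20 clear@20
  add 208.0.0.0/4 -> H1 at depth 4
  Q 208.0.0.7: descend 11010 ; hops seen [H1] ; pick H1
  add 213.163.134.0/23 -> H0 at depth 23
  add 213.163.128.0/20 -> H0 at depth 20
  Q 213.163.128.184: descend 110101011010001110000 ; hops seen [H1,H0] ; pick H0
  add 74.145.105.160/28 -> H0 at depth 28
  Q 213.163.128.80: descend 110101011010001110000 ; hops seen [H1,H0] ; pick H0
  - 208.0.0.0/4 clear@4
  add 0.0.0.0/0 -> H0 at depth 0
  add 74.145.105.0/24 -> H0 at depth 24
  Q 74.145.105.160: descend 0100101010010001011010011010 ; hops seen [H0,H0,H0] ; pick H0
  - 74.145.105.0/24 clear@24
  Q 74.145.105.163: descend 0100101010010001011010011010 ; hops seen [H0,H0] ; pick H0
  add 213.163.0.0/16 -> H1 at depth 16
  Q 213.163.128.5: descend 110101011010001110000 ; hops seen [H0,H1,H0] ; pick H0
  add 213.160.0.0/13 -> H0 at depth 13
  add 74.0.0.0/8 -> H2 at depth 8
  Q 213.160.0.3: descend 11010101101000 ; hops seen [H0,H0] ; pick H0
  - 74.145.105.160/28 clear@28
  Q 213.163.1.144: descend 1101010110100011 ; hops seen [H0,H0,H1] ; pick H1
  - 213.163.128.0/20 clear@20
  add 213.0.0.0/8 -> H2 at depth 8
  Q 213.49.9.226: descend 11010101 ; hops seen [H0,H2] ; pick H2
  - 213.163.134.0/23 clear@23
  add 74.145.105.0/24 -> H1 at depth 24
  add 74.145.0.0/16 -> H1 at depth 16
  add 213.163.135.148/32 -> H1 at depth 32
  add 74.145.96.0/20 -> H2 at depth 20

== LOOKUPS ==
["H1","H1","H0","H0","H0","H0","H0","H0","H1","H2"]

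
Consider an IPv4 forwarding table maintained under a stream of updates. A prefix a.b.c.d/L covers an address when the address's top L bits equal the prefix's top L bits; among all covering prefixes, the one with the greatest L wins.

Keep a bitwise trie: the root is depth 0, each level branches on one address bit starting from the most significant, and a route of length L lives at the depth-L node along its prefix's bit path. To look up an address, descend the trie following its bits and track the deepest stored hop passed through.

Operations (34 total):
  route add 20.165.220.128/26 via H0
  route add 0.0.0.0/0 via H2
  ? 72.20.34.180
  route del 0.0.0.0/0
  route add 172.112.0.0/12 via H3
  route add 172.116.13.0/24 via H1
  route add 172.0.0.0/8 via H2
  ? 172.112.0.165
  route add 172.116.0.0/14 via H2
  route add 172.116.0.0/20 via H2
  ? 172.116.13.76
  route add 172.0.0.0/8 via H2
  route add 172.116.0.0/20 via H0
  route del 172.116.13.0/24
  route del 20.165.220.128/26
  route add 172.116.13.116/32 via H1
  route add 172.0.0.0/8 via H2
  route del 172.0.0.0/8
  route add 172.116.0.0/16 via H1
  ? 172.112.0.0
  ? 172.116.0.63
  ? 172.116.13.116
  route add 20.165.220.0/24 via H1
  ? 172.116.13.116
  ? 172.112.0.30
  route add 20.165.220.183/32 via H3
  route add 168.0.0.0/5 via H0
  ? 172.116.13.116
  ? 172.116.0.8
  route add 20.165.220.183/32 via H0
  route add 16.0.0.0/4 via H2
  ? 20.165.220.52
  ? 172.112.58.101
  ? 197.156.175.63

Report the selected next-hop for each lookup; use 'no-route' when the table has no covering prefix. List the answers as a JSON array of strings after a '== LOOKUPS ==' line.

Apply in order:
  + 20.165.220.128/26 (H0) depth=26
  + 0.0.0.0/0 (H2) depth=0
  ? 72.20.34.180  path d0:H2→d1:-  best=H2
  del 0.0.0.0/0 (clear depth 0)
  + 172.112.0.0/12 (H3) depth=12
  + 172.116.13.0/24 (H1) depth=24
  + 172.0.0.0/8 (H2) depth=8
  ? 172.112.0.165  path d0:-→d1:-→d2:-→d3:-→d4:-→d5:-→d6:-→d7:-→d8:H2→d9:-→d10:-→d11:-→d12:H3→d13:-  best=H3
  + 172.116.0.0/14 (H2) depth=14
  + 172.116.0.0/20 (H2) depth=20
  ? 172.116.13.76  path d0:-→d1:-→d2:-→d3:-→d4:-→d5:-→d6:-→d7:-→d8:H2→d9:-→d10:-→d11:-→d12:H3→d13:-→d14:H2→d15:-→d16:-→d17:-→d18:-→d19:-→d20:H2→d21:-→d22:-→d23:-→d24:H1  best=H1
  + 172.0.0.0/8 (H2) depth=8
  + 172.116.0.0/20 (H0) depth=20
  del 172.116.13.0/24 (clear depth 24)
  del 20.165.220.128/26 (clear depth 26)
  + 172.116.13.116/32 (H1) depth=32
  + 172.0.0.0/8 (H2) depth=8
  del 172.0.0.0/8 (clear depth 8)
  + 172.116.0.0/16 (H1) depth=16
  ? 172.112.0.0  path d0:-→d1:-→d2:-→d3:-→d4:-→d5:-→d6:-→d7:-→d8:-→d9:-→d10:-→d11:-→d12:H3→d13:-  best=H3
  ? 172.116.0.63  path d0:-→d1:-→d2:-→d3:-→d4:-→d5:-→d6:-→d7:-→d8:-→d9:-→d10:-→d11:-→d12:H3→d13:-→d14:H2→d15:-→d16:H1→d17:-→d18:-→d19:-→d20:H0  best=H0
  ? 172.116.13.116  path d0:-→d1:-→d2:-→d3:-→d4:-→d5:-→d6:-→d7:-→d8:-→d9:-→d10:-→d11:-→d12:H3→d13:-→d14:H2→d15:-→d16:H1→d17:-→d18:-→d19:-→d20:H0→d21:-→d22:-→d23:-→d24:-→d25:-→d26:-→d27:-→d28:-→d29:-→d30:-→d31:-→d32:H1  best=H1
  + 20.165.220.0/24 (H1) depth=24
  ? 172.116.13.116  path d0:-→d1:-→d2:-→d3:-→d4:-→d5:-→d6:-→d7:-→d8:-→d9:-→d10:-→d11:-→d12:H3→d13:-→d14:H2→d15:-→d16:H1→d17:-→d18:-→d19:-→d20:H0→d21:-→d22:-→d23:-→d24:-→d25:-→d26:-→d27:-→d28:-→d29:-→d30:-→d31:-→d32:H1  best=H1
  ? 172.112.0.30  path d0:-→d1:-→d2:-→d3:-→d4:-→d5:-→d6:-→d7:-→d8:-→d9:-→d10:-→d11:-→d12:H3→d13:-  best=H3
  + 20.165.220.183/32 (H3) depth=32
  + 168.0.0.0/5 (H0) depth=5
  ? 172.116.13.116  path d0:-→d1:-→d2:-→d3:-→d4:-→d5:H0→d6:-→d7:-→d8:-→d9:-→d10:-→d11:-→d12:H3→d13:-→d14:H2→d15:-→d16:H1→d17:-→d18:-→d19:-→d20:H0→d21:-→d22:-→d23:-→d24:-→d25:-→d26:-→d27:-→d28:-→d29:-→d30:-→d31:-→d32:H1  best=H1
  ? 172.116.0.8  path d0:-→d1:-→d2:-→d3:-→d4:-→d5:H0→d6:-→d7:-→d8:-→d9:-→d10:-→d11:-→d12:H3→d13:-→d14:H2→d15:-→d16:H1→d17:-→d18:-→d19:-→d20:H0  best=H0
  + 20.165.220.183/32 (H0) depth=32
  + 16.0.0.0/4 (H2) depth=4
  ? 20.165.220.52  path d0:-→d1:-→d2:-→d3:-→d4:H2→d5:-→d6:-→d7:-→d8:-→d9:-→d10:-→d11:-→d12:-→d13:-→d14:-→d15:-→d16:-→d17:-→d18:-→d19:-→d20:-→d21:-→d22:-→d23:-→d24:H1  best=H1
  ? 172.112.58.101  path d0:-→d1:-→d2:-→d3:-→d4:-→d5:H0→d6:-→d7:-→d8:-→d9:-→d10:-→d11:-→d12:H3→d13:-  best=H3
  ? 197.156.175.63  path d0:-→d1:-  best=no-route

== LOOKUPS ==
["H2","H3","H1","H3","H0","H1","H1","H3","H1","H0","H1","H3","no-route"]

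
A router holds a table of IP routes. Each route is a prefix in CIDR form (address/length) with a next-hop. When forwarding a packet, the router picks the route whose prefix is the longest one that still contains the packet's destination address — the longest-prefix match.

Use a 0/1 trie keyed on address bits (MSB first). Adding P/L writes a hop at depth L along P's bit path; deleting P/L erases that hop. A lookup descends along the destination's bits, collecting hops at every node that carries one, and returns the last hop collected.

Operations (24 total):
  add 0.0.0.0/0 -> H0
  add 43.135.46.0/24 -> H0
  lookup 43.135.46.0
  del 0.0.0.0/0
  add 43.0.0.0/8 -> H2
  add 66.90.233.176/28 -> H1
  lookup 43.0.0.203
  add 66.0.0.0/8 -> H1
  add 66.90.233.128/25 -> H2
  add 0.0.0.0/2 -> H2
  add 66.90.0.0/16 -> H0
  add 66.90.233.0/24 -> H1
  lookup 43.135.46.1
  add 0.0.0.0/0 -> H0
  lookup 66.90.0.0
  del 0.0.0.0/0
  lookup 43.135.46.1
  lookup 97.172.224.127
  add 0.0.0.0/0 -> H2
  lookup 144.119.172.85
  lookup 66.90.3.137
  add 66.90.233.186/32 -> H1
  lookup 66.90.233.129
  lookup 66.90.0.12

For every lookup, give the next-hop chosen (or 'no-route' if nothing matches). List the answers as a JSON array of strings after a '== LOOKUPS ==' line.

Process each operation:
  add 0.0.0.0/0 -> H0 at depth 0
  add 43.135.46.0/24 -> H0 at depth 24
  ? 43.135.46.0  path d0:H0→d1:-→d2:-→d3:-→d4:-→d5:-→d6:-→d7:-→d8:-→d9:-→d10:-→d11:-→d12:-→d13:-→d14:-→d15:-→d16:-→d17:-→d18:-→d19:-→d20:-→d21:-→d22:-→d23:-→d24:H0  best=H0
  - 0.0.0.0/0 clear@0
  add 43.0.0.0/8 -> H2 at depth 8
  add 66.90.233.176/28 -> H1 at depth 28
  ? 43.0.0.203  path d0:-→d1:-→d2:-→d3:-→d4:-→d5:-→d6:-→d7:-→d8:H2  best=H2
  add 66.0.0.0/8 -> H1 at depth 8
  add 66.90.233.128/25 -> H2 at depth 25
  add 0.0.0.0/2 -> H2 at depth 2
  add 66.90.0.0/16 -> H0 at depth 16
  add 66.90.233.0/24 -> H1 at depth 24
  ? 43.135.46.1  path d0:-→d1:-→d2:H2→d3:-→d4:-→d5:-→d6:-→d7:-→d8:H2→d9:-→d10:-→d11:-→d12:-→d13:-→d14:-→d15:-→d16:-→d17:-→d18:-→d19:-→d20:-→d21:-→d22:-→d23:-→d24:H0  best=H0
  add 0.0.0.0/0 -> H0 at depth 0
  ? 66.90.0.0  path d0:H0→d1:-→d2:-→d3:-→d4:-→d5:-→d6:-→d7:-→d8:H1→d9:-→d10:-→d11:-→d12:-→d13:-→d14:-→d15:-→d16:H0  best=H0
  - 0.0.0.0/0 clear@0
  ? 43.135.46.1  path d0:-→d1:-→d2:H2→d3:-→d4:-→d5:-→d6:-→d7:-→d8:H2→d9:-→d10:-→d11:-→d12:-→d13:-→d14:-→d15:-→d16:-→d17:-→d18:-→d19:-→d20:-→d21:-→d22:-→d23:-→d24:H0  best=H0
  ? 97.172.224.127  path d0:-→d1:-→d2:-  best=no-route
  add 0.0.0.0/0 -> H2 at depth 0
  ? 144.119.172.85  path d0:H2  best=H2
  ? 66.90.3.137  path d0:H2→d1:-→d2:-→d3:-→d4:-→d5:-→d6:-→d7:-→d8:H1→d9:-→d10:-→d11:-→d12:-→d13:-→d14:-→d15:-→d16:H0  best=H0
  add 66.90.233.186/32 -> H1 at depth 32
  ? 66.90.233.129  path d0:H2→d1:-→d2:-→d3:-→d4:-→d5:-→d6:-→d7:-→d8:H1→d9:-→d10:-→d11:-→d12:-→d13:-→d14:-→d15:-→d16:H0→d17:-→d18:-→d19:-→d20:-→d21:-→d22:-→d23:-→d24:H1→d25:H2→d26:-  best=H2
  ? 66.90.0.12  path d0:H2→d1:-→d2:-→d3:-→d4:-→d5:-→d6:-→d7:-→d8:H1→d9:-→d10:-→d11:-→d12:-→d13:-→d14:-→d15:-→d16:H0  best=H0

== LOOKUPS ==
["H0","H2","H0","H0","H0","no-route","H2","H0","H2","H0"]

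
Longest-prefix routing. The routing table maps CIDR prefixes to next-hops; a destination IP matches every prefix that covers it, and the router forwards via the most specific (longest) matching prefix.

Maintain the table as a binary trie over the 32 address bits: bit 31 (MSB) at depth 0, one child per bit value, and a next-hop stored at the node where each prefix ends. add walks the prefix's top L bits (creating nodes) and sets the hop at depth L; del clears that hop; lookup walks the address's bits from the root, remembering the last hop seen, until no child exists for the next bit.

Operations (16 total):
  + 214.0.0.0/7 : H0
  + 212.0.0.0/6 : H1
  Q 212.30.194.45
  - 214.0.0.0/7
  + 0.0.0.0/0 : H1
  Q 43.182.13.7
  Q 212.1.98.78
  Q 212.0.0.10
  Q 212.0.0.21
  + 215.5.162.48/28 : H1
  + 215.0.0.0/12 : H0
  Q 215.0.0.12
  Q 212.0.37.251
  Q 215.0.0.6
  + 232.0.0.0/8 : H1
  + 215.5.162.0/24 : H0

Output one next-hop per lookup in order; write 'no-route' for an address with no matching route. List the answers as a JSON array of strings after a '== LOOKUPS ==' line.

Apply in order:
  add 214.0.0.0/7 -> H0 at depth 7
  add 212.0.0.0/6 -> H1 at depth 6
  lookup 212.30.194.45: bits 110101 walk d0:-→d1:-→d2:-→d3:-→d4:-→d5:-→d6:H1 -> H1
  del 214.0.0.0/7 (clear depth 7)
  add 0.0.0.0/0 -> H1 at depth 0
  lookup 43.182.13.7: bits ε walk d0:H1 -> H1
  lookup 212.1.98.78: bits 110101 walk d0:H1→d1:-→d2:-→d3:-→d4:-→d5:-→d6:H1 -> H1
  lookup 212.0.0.10: bits 110101 walk d0:H1→d1:-→d2:-→d3:-→d4:-→d5:-→d6:H1 -> H1
  lookup 212.0.0.21: bits 110101 walk d0:H1→d1:-→d2:-→d3:-→d4:-→d5:-→d6:H1 -> H1
  add 215.5.162.48/28 -> H1 at depth 28
  add 215.0.0.0/12 -> H0 at depth 12
  lookup 215.0.0.12: bits 1101011100000 walk d0:H1→d1:-→d2:-→d3:-→d4:-→d5:-→d6:H1→d7:-→d8:-→d9:-→d10:-→d11:-→d12:H0→d13:- -> H0
  lookup 212.0.37.251: bits 110101 walk d0:H1→d1:-→d2:-→d3:-→d4:-→d5:-→d6:H1 -> H1
  lookup 215.0.0.6: bits 1101011100000 walk d0:H1→d1:-→d2:-→d3:-→d4:-→d5:-→d6:H1→d7:-→d8:-→d9:-→d10:-→d11:-→d12:H0→d13:- -> H0
  add 232.0.0.0/8 -> H1 at depth 8
  add 215.5.162.0/24 -> H0 at depth 24

== LOOKUPS ==
["H1","H1","H1","H1","H1","H0","H1","H0"]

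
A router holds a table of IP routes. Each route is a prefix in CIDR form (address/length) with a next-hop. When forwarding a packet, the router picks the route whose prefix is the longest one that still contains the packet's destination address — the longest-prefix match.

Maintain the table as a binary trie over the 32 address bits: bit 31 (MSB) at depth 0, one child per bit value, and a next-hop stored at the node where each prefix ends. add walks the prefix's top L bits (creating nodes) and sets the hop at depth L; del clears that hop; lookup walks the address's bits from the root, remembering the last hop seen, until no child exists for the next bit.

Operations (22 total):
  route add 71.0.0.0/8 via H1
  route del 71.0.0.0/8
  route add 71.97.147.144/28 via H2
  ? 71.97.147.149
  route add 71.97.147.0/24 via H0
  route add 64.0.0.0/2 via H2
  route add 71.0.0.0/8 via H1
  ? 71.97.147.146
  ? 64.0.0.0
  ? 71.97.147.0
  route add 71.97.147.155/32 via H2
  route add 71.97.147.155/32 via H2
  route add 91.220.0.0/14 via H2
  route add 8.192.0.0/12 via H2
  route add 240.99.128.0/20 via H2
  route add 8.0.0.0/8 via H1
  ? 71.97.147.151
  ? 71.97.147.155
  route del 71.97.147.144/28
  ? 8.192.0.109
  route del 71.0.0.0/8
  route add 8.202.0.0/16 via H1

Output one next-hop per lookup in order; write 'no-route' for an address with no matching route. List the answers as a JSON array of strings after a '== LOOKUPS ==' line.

Apply in order:
  add 71.0.0.0/8 -> H1 at depth 8
  - 71.0.0.0/8 clear@8
  add 71.97.147.144/28 -> H2 at depth 28
  ? 71.97.147.149  path d0:-→d1:-→d2:-→d3:-→d4:-→d5:-→d6:-→d7:-→d8:-→d9:-→d10:-→d11:-→d12:-→d13:-→d14:-→d15:-→d16:-→d17:-→d18:-→d19:-→d20:-→d21:-→d22:-→d23:-→d24:-→d25:-→d26:-→d27:-→d28:H2  best=H2
  add 71.97.147.0/24 -> H0 at depth 24
  add 64.0.0.0/2 -> H2 at depth 2
  add 71.0.0.0/8 -> H1 at depth 8
  ? 71.97.147.146  path d0:-→d1:-→d2:H2→d3:-→d4:-→d5:-→d6:-→d7:-→d8:H1→d9:-→d10:-→d11:-→d12:-→d13:-→d14:-→d15:-→d16:-→d17:-→d18:-→d19:-→d20:-→d21:-→d22:-→d23:-→d24:H0→d25:-→d26:-→d27:-→d28:H2  best=H2
  ? 64.0.0.0  path d0:-→d1:-→d2:H2→d3:-→d4:-→d5:-  best=H2
  ? 71.97.147.0  path d0:-→d1:-→d2:H2→d3:-→d4:-→d5:-→d6:-→d7:-→d8:H1→d9:-→d10:-→d11:-→d12:-→d13:-→d14:-→d15:-→d16:-→d17:-→d18:-→d19:-→d20:-→d21:-→d22:-→d23:-→d24:H0  best=H0
  add 71.97.147.155/32 -> H2 at depth 32
  add 71.97.147.155/32 -> H2 at depth 32
  add 91.220.0.0/14 -> H2 at depth 14
  add 8.192.0.0/12 -> H2 at depth 12
  add 240.99.128.0/20 -> H2 at depth 20
  add 8.0.0.0/8 -> H1 at depth 8
  ? 71.97.147.151  path d0:-→d1:-→d2:H2→d3:-→d4:-→d5:-→d6:-→d7:-→d8:H1→d9:-→d10:-→d11:-→d12:-→d13:-→d14:-→d15:-→d16:-→d17:-→d18:-→d19:-→d20:-→d21:-→d22:-→d23:-→d24:H0→d25:-→d26:-→d27:-→d28:H2  best=H2
  ? 71.97.147.155  path d0:-→d1:-→d2:H2→d3:-→d4:-→d5:-→d6:-→d7:-→d8:H1→d9:-→d10:-→d11:-→d12:-→d13:-→d14:-→d15:-→d16:-→d17:-→d18:-→d19:-→d20:-→d21:-→d22:-→d23:-→d24:H0→d25:-→d26:-→d27:-→d28:H2→d29:-→d30:-→d31:-→d32:H2  best=H2
  - 71.97.147.144/28 clear@28
  ? 8.192.0.109  path d0:-→d1:-→d2:-→d3:-→d4:-→d5:-→d6:-→d7:-→d8:H1→d9:-→d10:-→d11:-→d12:H2  best=H2
  - 71.0.0.0/8 clear@8
  add 8.202.0.0/16 -> H1 at depth 16

== LOOKUPS ==
["H2","H2","H2","H0","H2","H2","H2"]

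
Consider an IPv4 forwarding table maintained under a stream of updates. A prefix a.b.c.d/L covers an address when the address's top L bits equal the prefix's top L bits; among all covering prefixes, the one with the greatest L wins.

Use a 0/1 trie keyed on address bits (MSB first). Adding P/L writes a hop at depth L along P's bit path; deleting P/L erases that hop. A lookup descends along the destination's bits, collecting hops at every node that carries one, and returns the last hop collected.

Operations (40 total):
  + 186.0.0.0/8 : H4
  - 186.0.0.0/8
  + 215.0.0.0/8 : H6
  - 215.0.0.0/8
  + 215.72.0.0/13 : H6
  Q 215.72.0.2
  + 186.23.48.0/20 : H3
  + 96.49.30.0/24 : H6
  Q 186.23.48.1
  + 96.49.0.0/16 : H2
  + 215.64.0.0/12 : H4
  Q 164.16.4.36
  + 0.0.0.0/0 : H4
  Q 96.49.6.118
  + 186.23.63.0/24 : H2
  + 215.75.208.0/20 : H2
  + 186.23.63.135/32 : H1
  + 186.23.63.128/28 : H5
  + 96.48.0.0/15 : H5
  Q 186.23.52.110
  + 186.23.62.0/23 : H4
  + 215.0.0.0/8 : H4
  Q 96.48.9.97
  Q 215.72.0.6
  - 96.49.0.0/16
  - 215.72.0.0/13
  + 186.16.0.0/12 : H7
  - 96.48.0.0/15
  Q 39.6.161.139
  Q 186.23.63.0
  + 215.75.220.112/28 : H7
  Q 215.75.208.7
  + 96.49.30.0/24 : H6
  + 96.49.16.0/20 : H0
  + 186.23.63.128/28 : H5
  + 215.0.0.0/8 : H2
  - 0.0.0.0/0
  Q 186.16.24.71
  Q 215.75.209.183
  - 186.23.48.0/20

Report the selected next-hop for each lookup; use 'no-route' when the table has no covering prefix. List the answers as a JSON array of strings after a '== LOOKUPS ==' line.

Process each operation:
  + 186.0.0.0/8 (H4) depth=8
  del 186.0.0.0/8 (clear depth 8)
  + 215.0.0.0/8 (H6) depth=8
  del 215.0.0.0/8 (clear depth 8)
  + 215.72.0.0/13 (H6) depth=13
  Q 215.72.0.2: descend 1101011101001 ; hops seen [H6] ; pick H6
  + 186.23.48.0/20 (H3) depth=20
  + 96.49.30.0/24 (H6) depth=24
  Q 186.23.48.1: descend 10111010000101110011 ; hops seen [H3] ; pick H3
  + 96.49.0.0/16 (H2) depth=16
  + 215.64.0.0/12 (H4) depth=12
  Q 164.16.4.36: descend 101 ; hops seen [∅] ; pick no-route
  + 0.0.0.0/0 (H4) depth=0
  Q 96.49.6.118: descend 0110000000110001000 ; hops seen [H4,H2] ; pick H2
  + 186.23.63.0/24 (H2) depth=24
  + 215.75.208.0/20 (H2) depth=20
  + 186.23.63.135/32 (H1) depth=32
  + 186.23.63.128/28 (H5) depth=28
  + 96.48.0.0/15 (H5) depth=15
  Q 186.23.52.110: descend 10111010000101110011 ; hops seen [H4,H3] ; pick H3
  + 186.23.62.0/23 (H4) depth=23
  + 215.0.0.0/8 (H4) depth=8
  Q 96.48.9.97: descend 011000000011000 ; hops seen [H4,H5] ; pick H5
  Q 215.72.0.6: descend 11010111010010 ; hops seen [H4,H4,H4,H6] ; pick H6
  del 96.49.0.0/16 (clear depth 16)
  del 215.72.0.0/13 (clear depth 13)
  + 186.16.0.0/12 (H7) depth=12
  del 96.48.0.0/15 (clear depth 15)
  Q 39.6.161.139: descend 0 ; hops seen [H4] ; pick H4
  Q 186.23.63.0: descend 101110100001011100111111 ; hops seen [H4,H7,H3,H4,H2] ; pick H2
  + 215.75.220.112/28 (H7) depth=28
  Q 215.75.208.7: descend 11010111010010111101 ; hops seen [H4,H4,H4,H2] ; pick H2
  + 96.49.30.0/24 (H6) depth=24
  + 96.49.16.0/20 (H0) depth=20
  + 186.23.63.128/28 (H5) depth=28
  + 215.0.0.0/8 (H2) depth=8
  del 0.0.0.0/0 (clear depth 0)
  Q 186.16.24.71: descend 1011101000010 ; hops seen [H7] ; pick H7
  Q 215.75.209.183: descend 11010111010010111101 ; hops seen [H2,H4,H2] ; pick H2
  del 186.23.48.0/20 (clear depth 20)

== LOOKUPS ==
["H6","H3","no-route","H2","H3","H5","H6","H4","H2","H2","H7","H2"]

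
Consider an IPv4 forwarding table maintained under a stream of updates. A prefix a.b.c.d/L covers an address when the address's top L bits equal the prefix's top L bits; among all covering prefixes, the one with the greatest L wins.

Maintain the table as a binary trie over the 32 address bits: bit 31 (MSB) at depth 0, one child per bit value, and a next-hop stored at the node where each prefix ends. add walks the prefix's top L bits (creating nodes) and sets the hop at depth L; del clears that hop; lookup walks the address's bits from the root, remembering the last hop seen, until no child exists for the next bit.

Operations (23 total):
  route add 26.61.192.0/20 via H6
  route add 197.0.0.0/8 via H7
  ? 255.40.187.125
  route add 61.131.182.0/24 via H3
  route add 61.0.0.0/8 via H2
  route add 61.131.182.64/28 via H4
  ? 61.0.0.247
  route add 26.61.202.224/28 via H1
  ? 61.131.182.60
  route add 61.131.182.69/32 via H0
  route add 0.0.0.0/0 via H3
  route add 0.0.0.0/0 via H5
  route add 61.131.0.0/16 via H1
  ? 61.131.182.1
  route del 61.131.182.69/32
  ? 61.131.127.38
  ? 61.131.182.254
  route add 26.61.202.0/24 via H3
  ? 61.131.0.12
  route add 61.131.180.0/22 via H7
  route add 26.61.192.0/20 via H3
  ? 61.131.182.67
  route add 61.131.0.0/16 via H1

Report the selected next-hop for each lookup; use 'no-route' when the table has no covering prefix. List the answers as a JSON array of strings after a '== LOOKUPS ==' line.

Apply in order:
  + 26.61.192.0/20 (H6) depth=20
  + 197.0.0.0/8 (H7) depth=8
  lookup 255.40.187.125: bits 11 walk d0:-→d1:-→d2:- -> no-route
  + 61.131.182.0/24 (H3) depth=24
  + 61.0.0.0/8 (H2) depth=8
  + 61.131.182.64/28 (H4) depth=28
  lookup 61.0.0.247: bits 00111101 walk d0:-→d1:-→d2:-→d3:-→d4:-→d5:-→d6:-→d7:-→d8:H2 -> H2
  + 26.61.202.224/28 (H1) depth=28
  lookup 61.131.182.60: bits 0011110110000011101101100 walk d0:-→d1:-→d2:-→d3:-→d4:-→d5:-→d6:-→d7:-→d8:H2→d9:-→d10:-→d11:-→d12:-→d13:-→d14:-→d15:-→d16:-→d17:-→d18:-→d19:-→d20:-→d21:-→d22:-→d23:-→d24:H3→d25:- -> H3
  + 61.131.182.69/32 (H0) depth=32
  + 0.0.0.0/0 (H3) depth=0
  + 0.0.0.0/0 (H5) depth=0
  + 61.131.0.0/16 (H1) depth=16
  lookup 61.131.182.1: bits 0011110110000011101101100 walk d0:H5→d1:-→d2:-→d3:-→d4:-→d5:-→d6:-→d7:-→d8:H2→d9:-→d10:-→d11:-→d12:-→d13:-→d14:-→d15:-→d16:H1→d17:-→d18:-→d19:-→d20:-→d21:-→d22:-→d23:-→d24:H3→d25:- -> H3
  - 61.131.182.69/32 clear@32
  lookup 61.131.127.38: bits 0011110110000011 walk d0:H5→d1:-→d2:-→d3:-→d4:-→d5:-→d6:-→d7:-→d8:H2→d9:-→d10:-→d11:-→d12:-→d13:-→d14:-→d15:-→d16:H1 -> H1
  lookup 61.131.182.254: bits 001111011000001110110110 walk d0:H5→d1:-→d2:-→d3:-→d4:-→d5:-→d6:-→d7:-→d8:H2→d9:-→d10:-→d11:-→d12:-→d13:-→d14:-→d15:-→d16:H1→d17:-→d18:-→d19:-→d20:-→d21:-→d22:-→d23:-→d24:H3 -> H3
  + 26.61.202.0/24 (H3) depth=24
  lookup 61.131.0.12: bits 0011110110000011 walk d0:H5→d1:-→d2:-→d3:-→d4:-→d5:-→d6:-→d7:-→d8:H2→d9:-→d10:-→d11:-→d12:-→d13:-→d14:-→d15:-→d16:H1 -> H1
  + 61.131.180.0/22 (H7) depth=22
  + 26.61.192.0/20 (H3) depth=20
  lookup 61.131.182.67: bits 00111101100000111011011001000 walk d0:H5→d1:-→d2:-→d3:-→d4:-→d5:-→d6:-→d7:-→d8:H2→d9:-→d10:-→d11:-→d12:-→d13:-→d14:-→d15:-→d16:H1→d17:-→d18:-→d19:-→d20:-→d21:-→d22:H7→d23:-→d24:H3→d25:-→d26:-→d27:-→d28:H4→d29:- -> H4
  + 61.131.0.0/16 (H1) depth=16

== LOOKUPS ==
["no-route","H2","H3","H3","H1","H3","H1","H4"]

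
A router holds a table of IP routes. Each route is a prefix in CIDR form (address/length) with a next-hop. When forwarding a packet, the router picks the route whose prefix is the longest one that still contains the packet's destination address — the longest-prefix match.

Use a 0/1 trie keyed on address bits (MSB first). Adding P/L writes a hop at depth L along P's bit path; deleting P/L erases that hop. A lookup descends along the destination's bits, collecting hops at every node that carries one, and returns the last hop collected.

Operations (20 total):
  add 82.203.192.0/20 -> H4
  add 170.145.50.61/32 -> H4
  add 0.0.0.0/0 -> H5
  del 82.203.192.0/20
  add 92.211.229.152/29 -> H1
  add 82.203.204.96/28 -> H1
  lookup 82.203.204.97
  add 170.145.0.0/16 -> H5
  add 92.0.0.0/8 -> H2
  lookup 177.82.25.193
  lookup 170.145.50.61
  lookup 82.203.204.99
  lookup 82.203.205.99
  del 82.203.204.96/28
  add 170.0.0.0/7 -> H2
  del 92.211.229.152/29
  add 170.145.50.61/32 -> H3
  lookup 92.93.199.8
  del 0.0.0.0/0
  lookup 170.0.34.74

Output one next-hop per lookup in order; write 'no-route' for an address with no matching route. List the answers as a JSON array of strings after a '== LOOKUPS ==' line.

Apply in order:
  add 82.203.192.0/20 -> H4 at depth 20
  add 170.145.50.61/32 -> H4 at depth 32
  add 0.0.0.0/0 -> H5 at depth 0
  del 82.203.192.0/20 (clear depth 20)
  add 92.211.229.152/29 -> H1 at depth 29
  add 82.203.204.96/28 -> H1 at depth 28
  ? 82.203.204.97  path d0:H5→d1:-→d2:-→d3:-→d4:-→d5:-→d6:-→d7:-→d8:-→d9:-→d10:-→d11:-→d12:-→d13:-→d14:-→d15:-→d16:-→d17:-→d18:-→d19:-→d20:-→d21:-→d22:-→d23:-→d24:-→d25:-→d26:-→d27:-→d28:H1  best=H1
  add 170.145.0.0/16 -> H5 at depth 16
  add 92.0.0.0/8 -> H2 at depth 8
  ? 177.82.25.193  path d0:H5→d1:-→d2:-→d3:-  best=H5
  ? 170.145.50.61  path d0:H5→d1:-→d2:-→d3:-→d4:-→d5:-→d6:-→d7:-→d8:-→d9:-→d10:-→d11:-→d12:-→d13:-→d14:-→d15:-→d16:H5→d17:-→d18:-→d19:-→d20:-→d21:-→d22:-→d23:-→d24:-→d25:-→d26:-→d27:-→d28:-→d29:-→d30:-→d31:-→d32:H4  best=H4
  ? 82.203.204.99  path d0:H5→d1:-→d2:-→d3:-→d4:-→d5:-→d6:-→d7:-→d8:-→d9:-→d10:-→d11:-→d12:-→d13:-→d14:-→d15:-→d16:-→d17:-→d18:-→d19:-→d20:-→d21:-→d22:-→d23:-→d24:-→d25:-→d26:-→d27:-→d28:H1  best=H1
  ? 82.203.205.99  path d0:H5→d1:-→d2:-→d3:-→d4:-→d5:-→d6:-→d7:-→d8:-→d9:-→d10:-→d11:-→d12:-→d13:-→d14:-→d15:-→d16:-→d17:-→d18:-→d19:-→d20:-→d21:-→d22:-→d23:-  best=H5
  del 82.203.204.96/28 (clear depth 28)
  add 170.0.0.0/7 -> H2 at depth 7
  del 92.211.229.152/29 (clear depth 29)
  add 170.145.50.61/32 -> H3 at depth 32
  ? 92.93.199.8  path d0:H5→d1:-→d2:-→d3:-→d4:-→d5:-→d6:-→d7:-→d8:H2  best=H2
  del 0.0.0.0/0 (clear depth 0)
  ? 170.0.34.74  path d0:-→d1:-→d2:-→d3:-→d4:-→d5:-→d6:-→d7:H2→d8:-  best=H2

== LOOKUPS ==
["H1","H5","H4","H1","H5","H2","H2"]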